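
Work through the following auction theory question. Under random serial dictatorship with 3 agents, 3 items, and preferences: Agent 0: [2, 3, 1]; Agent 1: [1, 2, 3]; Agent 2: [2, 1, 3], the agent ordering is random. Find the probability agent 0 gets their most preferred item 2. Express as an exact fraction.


Step 1: Agent 0 wants item 2
Step 2: There are 6 possible orderings of agents
Step 3: In 3 orderings, agent 0 gets item 2
Step 4: Probability = 3/6 = 1/2

1/2


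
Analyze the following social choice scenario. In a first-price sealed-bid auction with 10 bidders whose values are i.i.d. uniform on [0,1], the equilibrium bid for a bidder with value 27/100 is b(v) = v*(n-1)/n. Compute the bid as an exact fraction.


Step 1: The symmetric BNE bidding function is b(v) = v * (n-1) / n
Step 2: Substitute v = 27/100 and n = 10
Step 3: b = 27/100 * 9/10
Step 4: b = 243/1000

243/1000


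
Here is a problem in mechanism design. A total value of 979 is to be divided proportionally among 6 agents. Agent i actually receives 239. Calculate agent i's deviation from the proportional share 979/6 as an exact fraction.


Step 1: Proportional share = 979/6
Step 2: Agent's actual allocation = 239
Step 3: Excess = 239 - 979/6 = 455/6

455/6


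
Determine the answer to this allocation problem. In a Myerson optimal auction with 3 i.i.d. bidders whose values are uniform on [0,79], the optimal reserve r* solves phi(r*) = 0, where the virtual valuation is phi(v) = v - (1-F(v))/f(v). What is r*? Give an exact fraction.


Step 1: For U[0,79], F(v) = v/79 and f(v) = 1/79
Step 2: phi(v) = v - (1 - v/79)/(1/79) = v - (79 - v) = 2v - 79
Step 3: Set phi(r*) = 0: 2r* - 79 = 0
Step 4: r* = 79/2 (the number of bidders n = 3 does not enter)

79/2


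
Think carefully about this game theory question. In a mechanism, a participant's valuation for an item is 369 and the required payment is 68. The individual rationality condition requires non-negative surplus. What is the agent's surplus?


Step 1: Surplus = value - payment = 369 - 68 = 301
Step 2: IR is satisfied (surplus >= 0)

301


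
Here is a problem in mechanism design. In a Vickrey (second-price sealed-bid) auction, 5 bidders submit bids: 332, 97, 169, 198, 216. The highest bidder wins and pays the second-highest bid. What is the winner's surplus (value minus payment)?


Step 1: Sort bids in descending order: 332, 216, 198, 169, 97
Step 2: The winning bid is the highest: 332
Step 3: The payment equals the second-highest bid: 216
Step 4: Surplus = winner's bid - payment = 332 - 216 = 116

116


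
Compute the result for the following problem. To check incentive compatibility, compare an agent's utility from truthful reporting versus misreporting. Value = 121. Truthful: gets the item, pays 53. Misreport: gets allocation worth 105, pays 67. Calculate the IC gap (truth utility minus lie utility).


Step 1: U(truth) = value - payment = 121 - 53 = 68
Step 2: U(lie) = allocation - payment = 105 - 67 = 38
Step 3: IC gap = 68 - 38 = 30

30


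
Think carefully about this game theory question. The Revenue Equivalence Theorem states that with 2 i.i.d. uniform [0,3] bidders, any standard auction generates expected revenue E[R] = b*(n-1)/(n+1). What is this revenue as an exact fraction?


Step 1: By Revenue Equivalence, expected revenue = b*(n-1)/(n+1)
Step 2: Substituting n = 2, b = 3
Step 3: Revenue = 3*(2-1)/(2+1) = 3*1/3
Step 4: Revenue = 3/3 = 1

1


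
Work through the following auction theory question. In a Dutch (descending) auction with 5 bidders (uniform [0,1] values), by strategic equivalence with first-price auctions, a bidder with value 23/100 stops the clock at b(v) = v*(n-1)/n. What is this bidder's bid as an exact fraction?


Step 1: Dutch auctions are strategically equivalent to first-price auctions
Step 2: The equilibrium bid is b(v) = v*(n-1)/n
Step 3: b = 23/100 * 4/5
Step 4: b = 23/125

23/125


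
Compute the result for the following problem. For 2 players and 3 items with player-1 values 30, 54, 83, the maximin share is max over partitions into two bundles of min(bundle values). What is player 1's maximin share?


Step 1: Item values = 30, 54, 83
Step 2: Enumerate all 2-bundle partitions and take the smaller bundle:
  Partition 1: {30} vs {54,83} -> bundles 30, 137; min = 30
  Partition 2: {54} vs {30,83} -> bundles 54, 113; min = 54
  Partition 3: {83} vs {30,54} -> bundles 83, 84; min = 83
Step 3: MMS = max(30, 54, 83) = 83

83


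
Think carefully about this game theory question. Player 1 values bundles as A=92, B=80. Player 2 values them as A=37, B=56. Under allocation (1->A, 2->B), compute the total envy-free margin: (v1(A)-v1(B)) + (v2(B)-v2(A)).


Step 1: Player 1's margin = v1(A) - v1(B) = 92 - 80 = 12
Step 2: Player 2's margin = v2(B) - v2(A) = 56 - 37 = 19
Step 3: Total margin = 12 + 19 = 31

31


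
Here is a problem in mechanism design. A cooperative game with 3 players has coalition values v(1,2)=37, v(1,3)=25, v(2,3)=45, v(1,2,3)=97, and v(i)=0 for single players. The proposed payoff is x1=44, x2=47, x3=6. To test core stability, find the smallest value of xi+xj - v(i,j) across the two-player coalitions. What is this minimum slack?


Step 1: Slack for coalition (1,2): x1+x2 - v12 = 91 - 37 = 54
Step 2: Slack for coalition (1,3): x1+x3 - v13 = 50 - 25 = 25
Step 3: Slack for coalition (2,3): x2+x3 - v23 = 53 - 45 = 8
Step 4: Minimum slack = min(54, 25, 8) = 8, attained by (2,3); no pair can gain by deviating, so the allocation is in the core

8


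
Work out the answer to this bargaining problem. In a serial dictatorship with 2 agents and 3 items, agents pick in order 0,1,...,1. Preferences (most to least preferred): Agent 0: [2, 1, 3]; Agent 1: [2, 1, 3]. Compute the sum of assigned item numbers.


Step 1: Agent 0 picks item 2
Step 2: Agent 1 picks item 1
Step 3: Sum = 2 + 1 = 3

3


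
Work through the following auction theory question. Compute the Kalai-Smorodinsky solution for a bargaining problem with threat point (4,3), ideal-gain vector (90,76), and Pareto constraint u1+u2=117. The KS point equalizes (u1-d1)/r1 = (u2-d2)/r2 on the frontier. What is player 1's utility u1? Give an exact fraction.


Step 1: At the KS point, (u1-d1)/r1 = (u2-d2)/r2 = t and u1+u2 = 117
Step 2: u1 = d1 + r1*t and u2 = d2 + r2*t, so (d1 + r1*t) + (d2 + r2*t) = 117
Step 3: t = (117 - 4 - 3)/(90 + 76) = 110/166 = 55/83
Step 4: u1 = d1 + r1*t = 4 + 90 * 55/83 = 5282/83
Step 5: (Check: u2 = d2 + r2*t = 4429/83; u1+u2 = 5282/83 + 4429/83 = 117, on the frontier.)

5282/83


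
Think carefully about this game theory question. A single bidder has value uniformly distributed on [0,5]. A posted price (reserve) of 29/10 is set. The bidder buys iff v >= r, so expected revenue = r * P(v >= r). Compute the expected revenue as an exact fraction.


Step 1: Posted price r = 29/10, value support [0,5]
Step 2: P(v >= r) = (5 - 29/10)/5 = 21/50
Step 3: Expected revenue = r * P(v >= r) = 29/10 * 21/50
Step 4: Revenue = 609/500

609/500


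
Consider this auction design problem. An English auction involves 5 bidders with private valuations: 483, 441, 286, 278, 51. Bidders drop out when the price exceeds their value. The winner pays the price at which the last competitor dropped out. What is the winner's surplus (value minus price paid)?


Step 1: Identify the highest value: 483
Step 2: Identify the second-highest value: 441
Step 3: The final price = second-highest value = 441
Step 4: Surplus = 483 - 441 = 42

42


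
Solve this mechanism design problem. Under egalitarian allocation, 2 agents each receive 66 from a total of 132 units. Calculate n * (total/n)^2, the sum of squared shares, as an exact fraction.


Step 1: Each agent's share = 132/2 = 66
Step 2: Square of each share = (66)^2 = 4356
Step 3: Sum of squares = 2 * 4356 = 8712

8712


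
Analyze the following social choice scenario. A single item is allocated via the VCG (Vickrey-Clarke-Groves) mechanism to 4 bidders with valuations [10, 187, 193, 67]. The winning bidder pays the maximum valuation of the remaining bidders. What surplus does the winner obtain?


Step 1: The winner is the agent with the highest value: agent 2 with value 193
Step 2: Values of other agents: [10, 187, 67]
Step 3: VCG payment = max of others' values = 187
Step 4: Surplus = 193 - 187 = 6

6


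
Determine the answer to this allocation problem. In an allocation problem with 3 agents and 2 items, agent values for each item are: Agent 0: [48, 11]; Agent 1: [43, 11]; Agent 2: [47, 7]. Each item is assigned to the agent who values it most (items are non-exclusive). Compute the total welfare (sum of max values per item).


Step 1: For each item, find the maximum value among all agents.
Step 2: Item 0 -> Agent 0 (value 48)
Step 3: Item 1 -> Agent 0 (value 11)
Step 4: Total welfare = 48 + 11 = 59

59


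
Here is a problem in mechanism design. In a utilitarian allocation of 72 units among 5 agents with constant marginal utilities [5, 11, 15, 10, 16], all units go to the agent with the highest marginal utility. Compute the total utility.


Step 1: The marginal utilities are [5, 11, 15, 10, 16]
Step 2: The highest marginal utility is 16
Step 3: All 72 units go to that agent
Step 4: Total utility = 16 * 72 = 1152

1152


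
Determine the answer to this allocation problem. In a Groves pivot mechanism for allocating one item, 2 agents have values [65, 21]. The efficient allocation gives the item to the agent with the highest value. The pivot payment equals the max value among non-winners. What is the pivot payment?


Step 1: The efficient winner is agent 0 with value 65
Step 2: Other agents' values: [21]
Step 3: Pivot payment = max(others) = 21
Step 4: The winner pays 21

21


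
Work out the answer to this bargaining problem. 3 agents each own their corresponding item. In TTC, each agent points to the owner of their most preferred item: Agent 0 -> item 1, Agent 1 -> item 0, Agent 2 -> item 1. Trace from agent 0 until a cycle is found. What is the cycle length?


Step 1: Trace the pointer graph from agent 0: 0 -> 1 -> 0
Step 2: A cycle is detected when we revisit agent 0
Step 3: The cycle is: 0 -> 1 -> 0
Step 4: Cycle length = 2

2


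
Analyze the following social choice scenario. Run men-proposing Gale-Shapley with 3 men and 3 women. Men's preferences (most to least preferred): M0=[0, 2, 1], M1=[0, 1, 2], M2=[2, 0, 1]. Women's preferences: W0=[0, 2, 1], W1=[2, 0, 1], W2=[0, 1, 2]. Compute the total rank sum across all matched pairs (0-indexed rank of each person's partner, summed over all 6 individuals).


Step 1: Run Gale-Shapley (men propose, women hold best offer):
  M0 proposes to W0; she accepts
  M1 proposes to W0; rejected
  M1 proposes to W1; she accepts
  M2 proposes to W2; she accepts
Step 2: Final matching: W0-M0, W1-M1, W2-M2
Step 3: 0-indexed ranks (man's rank of his match, then woman's): 0 + 0 + 1 + 2 + 0 + 2
Step 4: Total rank sum = 5

5


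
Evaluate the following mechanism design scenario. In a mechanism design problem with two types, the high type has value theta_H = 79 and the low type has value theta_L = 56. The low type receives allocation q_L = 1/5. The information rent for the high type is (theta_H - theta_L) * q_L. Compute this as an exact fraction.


Step 1: theta_H - theta_L = 79 - 56 = 23
Step 2: Information rent = (theta_H - theta_L) * q_L
Step 3: = 23 * 1/5
Step 4: = 23/5

23/5


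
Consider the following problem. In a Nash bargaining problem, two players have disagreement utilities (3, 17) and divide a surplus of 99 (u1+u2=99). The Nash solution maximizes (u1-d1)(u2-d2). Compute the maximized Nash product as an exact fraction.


Step 1: The Nash solution splits surplus symmetrically above the disagreement point
Step 2: u1 = (total + d1 - d2)/2 = (99 + 3 - 17)/2 = 85/2
Step 3: u2 = (total - d1 + d2)/2 = (99 - 3 + 17)/2 = 113/2
Step 4: Nash product = (85/2 - 3) * (113/2 - 17)
Step 5: = 79/2 * 79/2 = 6241/4

6241/4


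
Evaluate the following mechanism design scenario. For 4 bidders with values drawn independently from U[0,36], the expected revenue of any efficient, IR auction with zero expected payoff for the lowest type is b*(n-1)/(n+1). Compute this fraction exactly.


Step 1: By Revenue Equivalence, expected revenue = b*(n-1)/(n+1)
Step 2: Substituting n = 4, b = 36
Step 3: Revenue = 36*(4-1)/(4+1) = 36*3/5
Step 4: Revenue = 108/5

108/5


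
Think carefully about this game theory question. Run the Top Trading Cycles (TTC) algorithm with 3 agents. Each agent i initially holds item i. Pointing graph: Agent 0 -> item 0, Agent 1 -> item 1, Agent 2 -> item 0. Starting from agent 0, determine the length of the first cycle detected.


Step 1: Trace the pointer graph from agent 0: 0 -> 0
Step 2: A cycle is detected when we revisit agent 0
Step 3: The cycle is: 0 -> 0
Step 4: Cycle length = 1

1


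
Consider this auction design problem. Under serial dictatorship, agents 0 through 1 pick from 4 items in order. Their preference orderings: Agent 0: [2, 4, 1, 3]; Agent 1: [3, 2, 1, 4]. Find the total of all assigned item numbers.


Step 1: Agent 0 picks item 2
Step 2: Agent 1 picks item 3
Step 3: Sum = 2 + 3 = 5

5


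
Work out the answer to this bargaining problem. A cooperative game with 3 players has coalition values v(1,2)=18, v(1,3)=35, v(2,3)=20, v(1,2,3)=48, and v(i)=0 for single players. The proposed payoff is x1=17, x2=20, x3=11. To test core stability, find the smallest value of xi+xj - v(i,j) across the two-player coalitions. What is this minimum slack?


Step 1: Slack for coalition (1,2): x1+x2 - v12 = 37 - 18 = 19
Step 2: Slack for coalition (1,3): x1+x3 - v13 = 28 - 35 = -7
Step 3: Slack for coalition (2,3): x2+x3 - v23 = 31 - 20 = 11
Step 4: Minimum slack = min(19, -7, 11) = -7, attained by (1,3); coalition (1,3) can block (slack < 0), so the allocation is not in the core

-7


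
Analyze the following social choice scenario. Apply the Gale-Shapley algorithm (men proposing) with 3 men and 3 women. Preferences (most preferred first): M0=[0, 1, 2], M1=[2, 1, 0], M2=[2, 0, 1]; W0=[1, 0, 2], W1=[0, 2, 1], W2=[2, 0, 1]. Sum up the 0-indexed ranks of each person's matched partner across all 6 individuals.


Step 1: Run Gale-Shapley (men propose, women hold best offer):
  M0 proposes to W0; she accepts
  M1 proposes to W2; she accepts
  M2 proposes to W2; she switches from M1
  M1 proposes to W1; she accepts
Step 2: Final matching: W0-M0, W1-M1, W2-M2
Step 3: 0-indexed ranks (man's rank of his match, then woman's): 0 + 1 + 1 + 2 + 0 + 0
Step 4: Total rank sum = 4

4


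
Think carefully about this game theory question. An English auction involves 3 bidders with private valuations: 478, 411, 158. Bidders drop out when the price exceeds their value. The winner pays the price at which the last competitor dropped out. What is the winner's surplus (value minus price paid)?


Step 1: Identify the highest value: 478
Step 2: Identify the second-highest value: 411
Step 3: The final price = second-highest value = 411
Step 4: Surplus = 478 - 411 = 67

67


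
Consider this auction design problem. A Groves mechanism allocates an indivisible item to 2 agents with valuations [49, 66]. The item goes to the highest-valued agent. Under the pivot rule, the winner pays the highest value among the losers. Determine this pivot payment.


Step 1: The efficient winner is agent 1 with value 66
Step 2: Other agents' values: [49]
Step 3: Pivot payment = max(others) = 49
Step 4: The winner pays 49

49


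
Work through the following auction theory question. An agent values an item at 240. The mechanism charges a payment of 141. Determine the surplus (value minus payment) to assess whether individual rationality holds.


Step 1: Surplus = value - payment = 240 - 141 = 99
Step 2: IR is satisfied (surplus >= 0)

99


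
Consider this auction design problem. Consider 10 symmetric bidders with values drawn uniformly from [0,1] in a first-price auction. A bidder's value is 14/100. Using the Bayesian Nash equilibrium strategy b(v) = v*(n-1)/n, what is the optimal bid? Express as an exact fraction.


Step 1: The symmetric BNE bidding function is b(v) = v * (n-1) / n
Step 2: Substitute v = 7/50 and n = 10
Step 3: b = 7/50 * 9/10
Step 4: b = 63/500

63/500


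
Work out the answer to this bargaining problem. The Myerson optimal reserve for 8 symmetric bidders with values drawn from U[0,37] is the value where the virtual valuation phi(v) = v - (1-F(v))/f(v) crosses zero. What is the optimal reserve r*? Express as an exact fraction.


Step 1: For U[0,37], F(v) = v/37 and f(v) = 1/37
Step 2: phi(v) = v - (1 - v/37)/(1/37) = v - (37 - v) = 2v - 37
Step 3: Set phi(r*) = 0: 2r* - 37 = 0
Step 4: r* = 37/2 (the number of bidders n = 8 does not enter)

37/2


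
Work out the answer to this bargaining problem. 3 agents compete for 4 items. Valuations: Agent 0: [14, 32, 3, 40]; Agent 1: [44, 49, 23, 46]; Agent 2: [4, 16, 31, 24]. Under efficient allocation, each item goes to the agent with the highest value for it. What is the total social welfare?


Step 1: For each item, find the maximum value among all agents.
Step 2: Item 0 -> Agent 1 (value 44)
Step 3: Item 1 -> Agent 1 (value 49)
Step 4: Item 2 -> Agent 2 (value 31)
Step 5: Item 3 -> Agent 1 (value 46)
Step 6: Total welfare = 44 + 49 + 31 + 46 = 170

170


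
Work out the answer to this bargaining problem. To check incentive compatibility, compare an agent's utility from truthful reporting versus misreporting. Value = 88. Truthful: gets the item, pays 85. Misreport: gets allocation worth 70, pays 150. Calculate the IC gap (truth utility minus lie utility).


Step 1: U(truth) = value - payment = 88 - 85 = 3
Step 2: U(lie) = allocation - payment = 70 - 150 = -80
Step 3: IC gap = 3 - (-80) = 83

83


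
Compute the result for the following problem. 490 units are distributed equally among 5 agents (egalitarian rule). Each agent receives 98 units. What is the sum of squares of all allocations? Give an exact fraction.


Step 1: Each agent's share = 490/5 = 98
Step 2: Square of each share = (98)^2 = 9604
Step 3: Sum of squares = 5 * 9604 = 48020

48020


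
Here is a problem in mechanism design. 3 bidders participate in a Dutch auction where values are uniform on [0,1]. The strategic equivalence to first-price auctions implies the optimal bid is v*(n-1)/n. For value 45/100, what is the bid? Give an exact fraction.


Step 1: Dutch auctions are strategically equivalent to first-price auctions
Step 2: The equilibrium bid is b(v) = v*(n-1)/n
Step 3: b = 9/20 * 2/3
Step 4: b = 3/10

3/10


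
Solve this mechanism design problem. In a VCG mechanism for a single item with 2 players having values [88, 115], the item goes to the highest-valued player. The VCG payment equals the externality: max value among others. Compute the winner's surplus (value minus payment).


Step 1: The winner is the agent with the highest value: agent 1 with value 115
Step 2: Values of other agents: [88]
Step 3: VCG payment = max of others' values = 88
Step 4: Surplus = 115 - 88 = 27

27


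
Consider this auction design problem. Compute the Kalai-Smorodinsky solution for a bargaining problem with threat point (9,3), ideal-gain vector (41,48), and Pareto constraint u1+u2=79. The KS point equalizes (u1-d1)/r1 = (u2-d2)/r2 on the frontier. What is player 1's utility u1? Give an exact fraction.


Step 1: At the KS point, (u1-d1)/r1 = (u2-d2)/r2 = t and u1+u2 = 79
Step 2: u1 = d1 + r1*t and u2 = d2 + r2*t, so (d1 + r1*t) + (d2 + r2*t) = 79
Step 3: t = (79 - 9 - 3)/(41 + 48) = 67/89
Step 4: u1 = d1 + r1*t = 9 + 41 * 67/89 = 3548/89
Step 5: (Check: u2 = d2 + r2*t = 3483/89; u1+u2 = 3548/89 + 3483/89 = 79, on the frontier.)

3548/89


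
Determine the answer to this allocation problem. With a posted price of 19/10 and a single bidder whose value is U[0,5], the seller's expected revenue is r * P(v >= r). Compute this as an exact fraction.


Step 1: Posted price r = 19/10, value support [0,5]
Step 2: P(v >= r) = (5 - 19/10)/5 = 31/50
Step 3: Expected revenue = r * P(v >= r) = 19/10 * 31/50
Step 4: Revenue = 589/500

589/500


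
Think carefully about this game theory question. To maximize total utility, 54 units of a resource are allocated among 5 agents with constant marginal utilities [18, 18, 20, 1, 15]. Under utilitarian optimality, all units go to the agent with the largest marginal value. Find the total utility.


Step 1: The marginal utilities are [18, 18, 20, 1, 15]
Step 2: The highest marginal utility is 20
Step 3: All 54 units go to that agent
Step 4: Total utility = 20 * 54 = 1080

1080


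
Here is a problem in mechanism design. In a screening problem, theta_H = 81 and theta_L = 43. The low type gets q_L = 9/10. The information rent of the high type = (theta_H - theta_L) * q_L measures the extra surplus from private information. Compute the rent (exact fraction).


Step 1: theta_H - theta_L = 81 - 43 = 38
Step 2: Information rent = (theta_H - theta_L) * q_L
Step 3: = 38 * 9/10
Step 4: = 171/5

171/5


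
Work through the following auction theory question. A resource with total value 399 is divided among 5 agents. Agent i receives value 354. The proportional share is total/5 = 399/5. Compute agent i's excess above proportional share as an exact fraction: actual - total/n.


Step 1: Proportional share = 399/5
Step 2: Agent's actual allocation = 354
Step 3: Excess = 354 - 399/5 = 1371/5

1371/5


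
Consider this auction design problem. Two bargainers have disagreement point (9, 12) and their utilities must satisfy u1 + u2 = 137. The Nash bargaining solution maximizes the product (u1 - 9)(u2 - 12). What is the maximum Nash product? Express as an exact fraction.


Step 1: The Nash solution splits surplus symmetrically above the disagreement point
Step 2: u1 = (total + d1 - d2)/2 = (137 + 9 - 12)/2 = 67
Step 3: u2 = (total - d1 + d2)/2 = (137 - 9 + 12)/2 = 70
Step 4: Nash product = (67 - 9) * (70 - 12)
Step 5: = 58 * 58 = 3364

3364


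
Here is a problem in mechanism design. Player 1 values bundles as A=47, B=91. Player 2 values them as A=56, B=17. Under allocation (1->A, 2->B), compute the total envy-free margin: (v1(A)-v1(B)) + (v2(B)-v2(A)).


Step 1: Player 1's margin = v1(A) - v1(B) = 47 - 91 = -44
Step 2: Player 2's margin = v2(B) - v2(A) = 17 - 56 = -39
Step 3: Total margin = -44 + -39 = -83

-83


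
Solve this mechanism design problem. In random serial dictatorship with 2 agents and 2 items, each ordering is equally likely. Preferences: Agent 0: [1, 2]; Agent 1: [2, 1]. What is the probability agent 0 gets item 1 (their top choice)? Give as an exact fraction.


Step 1: Agent 0 wants item 1
Step 2: There are 2 possible orderings of agents
Step 3: In 2 orderings, agent 0 gets item 1
Step 4: Probability = 2/2 = 1

1


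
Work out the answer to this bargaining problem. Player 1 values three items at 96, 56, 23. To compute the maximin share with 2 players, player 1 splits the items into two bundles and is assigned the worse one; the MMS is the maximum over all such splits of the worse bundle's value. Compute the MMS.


Step 1: Item values = 96, 56, 23
Step 2: Enumerate all 2-bundle partitions and take the smaller bundle:
  Partition 1: {96} vs {56,23} -> bundles 96, 79; min = 79
  Partition 2: {56} vs {96,23} -> bundles 56, 119; min = 56
  Partition 3: {23} vs {96,56} -> bundles 23, 152; min = 23
Step 3: MMS = max(79, 56, 23) = 79

79


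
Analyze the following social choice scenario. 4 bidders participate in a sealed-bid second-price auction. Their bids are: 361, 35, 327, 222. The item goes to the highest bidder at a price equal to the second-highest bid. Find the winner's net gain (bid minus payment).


Step 1: Sort bids in descending order: 361, 327, 222, 35
Step 2: The winning bid is the highest: 361
Step 3: The payment equals the second-highest bid: 327
Step 4: Surplus = winner's bid - payment = 361 - 327 = 34

34


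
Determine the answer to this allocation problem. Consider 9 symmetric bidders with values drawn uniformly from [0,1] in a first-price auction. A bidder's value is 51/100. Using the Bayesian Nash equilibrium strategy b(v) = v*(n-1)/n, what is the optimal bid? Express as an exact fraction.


Step 1: The symmetric BNE bidding function is b(v) = v * (n-1) / n
Step 2: Substitute v = 51/100 and n = 9
Step 3: b = 51/100 * 8/9
Step 4: b = 34/75

34/75


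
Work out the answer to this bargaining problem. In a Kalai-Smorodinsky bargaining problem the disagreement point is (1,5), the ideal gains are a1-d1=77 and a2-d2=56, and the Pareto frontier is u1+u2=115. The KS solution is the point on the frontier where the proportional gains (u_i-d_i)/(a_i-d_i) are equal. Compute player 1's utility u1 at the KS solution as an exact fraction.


Step 1: At the KS point, (u1-d1)/r1 = (u2-d2)/r2 = t and u1+u2 = 115
Step 2: u1 = d1 + r1*t and u2 = d2 + r2*t, so (d1 + r1*t) + (d2 + r2*t) = 115
Step 3: t = (115 - 1 - 5)/(77 + 56) = 109/133
Step 4: u1 = d1 + r1*t = 1 + 77 * 109/133 = 1218/19
Step 5: (Check: u2 = d2 + r2*t = 967/19; u1+u2 = 1218/19 + 967/19 = 115, on the frontier.)

1218/19


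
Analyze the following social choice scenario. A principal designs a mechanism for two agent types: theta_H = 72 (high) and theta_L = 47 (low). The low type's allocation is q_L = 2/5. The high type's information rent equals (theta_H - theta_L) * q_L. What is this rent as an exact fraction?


Step 1: theta_H - theta_L = 72 - 47 = 25
Step 2: Information rent = (theta_H - theta_L) * q_L
Step 3: = 25 * 2/5
Step 4: = 10

10


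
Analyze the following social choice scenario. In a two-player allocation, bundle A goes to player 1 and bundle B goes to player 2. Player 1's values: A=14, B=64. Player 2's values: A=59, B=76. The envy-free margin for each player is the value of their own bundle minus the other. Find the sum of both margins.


Step 1: Player 1's margin = v1(A) - v1(B) = 14 - 64 = -50
Step 2: Player 2's margin = v2(B) - v2(A) = 76 - 59 = 17
Step 3: Total margin = -50 + 17 = -33

-33


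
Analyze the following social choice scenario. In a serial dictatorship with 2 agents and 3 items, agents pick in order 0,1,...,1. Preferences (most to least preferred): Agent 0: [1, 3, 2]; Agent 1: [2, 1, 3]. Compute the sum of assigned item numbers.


Step 1: Agent 0 picks item 1
Step 2: Agent 1 picks item 2
Step 3: Sum = 1 + 2 = 3

3


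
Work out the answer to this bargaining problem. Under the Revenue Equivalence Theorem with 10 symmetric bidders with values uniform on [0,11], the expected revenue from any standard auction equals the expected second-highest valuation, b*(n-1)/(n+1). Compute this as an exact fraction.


Step 1: By Revenue Equivalence, expected revenue = b*(n-1)/(n+1)
Step 2: Substituting n = 10, b = 11
Step 3: Revenue = 11*(10-1)/(10+1) = 11*9/11
Step 4: Revenue = 99/11 = 9

9


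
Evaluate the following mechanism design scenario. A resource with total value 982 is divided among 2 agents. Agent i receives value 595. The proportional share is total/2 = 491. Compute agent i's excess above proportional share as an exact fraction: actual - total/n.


Step 1: Proportional share = 982/2 = 491
Step 2: Agent's actual allocation = 595
Step 3: Excess = 595 - 491 = 104

104


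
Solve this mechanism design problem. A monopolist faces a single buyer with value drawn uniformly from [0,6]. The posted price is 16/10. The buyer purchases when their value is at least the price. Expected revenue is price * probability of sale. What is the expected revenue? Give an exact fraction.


Step 1: Posted price r = 8/5, value support [0,6]
Step 2: P(v >= r) = (6 - 8/5)/6 = 11/15
Step 3: Expected revenue = r * P(v >= r) = 8/5 * 11/15
Step 4: Revenue = 88/75

88/75


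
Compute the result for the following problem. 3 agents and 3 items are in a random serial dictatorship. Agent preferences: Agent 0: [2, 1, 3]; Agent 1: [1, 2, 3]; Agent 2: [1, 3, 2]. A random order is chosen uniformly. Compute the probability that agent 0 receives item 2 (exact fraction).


Step 1: Agent 0 wants item 2
Step 2: There are 6 possible orderings of agents
Step 3: In 5 orderings, agent 0 gets item 2
Step 4: Probability = 5/6

5/6


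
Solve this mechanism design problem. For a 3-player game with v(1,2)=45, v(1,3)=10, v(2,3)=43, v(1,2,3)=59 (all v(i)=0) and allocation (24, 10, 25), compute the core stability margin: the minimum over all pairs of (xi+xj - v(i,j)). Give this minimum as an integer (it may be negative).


Step 1: Slack for coalition (1,2): x1+x2 - v12 = 34 - 45 = -11
Step 2: Slack for coalition (1,3): x1+x3 - v13 = 49 - 10 = 39
Step 3: Slack for coalition (2,3): x2+x3 - v23 = 35 - 43 = -8
Step 4: Minimum slack = min(-11, 39, -8) = -11, attained by (1,2); coalition (1,2) can block (slack < 0), so the allocation is not in the core

-11


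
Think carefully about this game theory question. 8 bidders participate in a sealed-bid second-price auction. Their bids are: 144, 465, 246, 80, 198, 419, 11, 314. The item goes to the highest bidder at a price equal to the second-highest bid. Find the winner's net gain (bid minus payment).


Step 1: Sort bids in descending order: 465, 419, 314, 246, 198, 144, 80, 11
Step 2: The winning bid is the highest: 465
Step 3: The payment equals the second-highest bid: 419
Step 4: Surplus = winner's bid - payment = 465 - 419 = 46

46


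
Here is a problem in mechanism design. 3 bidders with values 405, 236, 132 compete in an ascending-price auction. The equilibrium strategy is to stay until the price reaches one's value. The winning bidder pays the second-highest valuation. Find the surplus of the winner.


Step 1: Identify the highest value: 405
Step 2: Identify the second-highest value: 236
Step 3: The final price = second-highest value = 236
Step 4: Surplus = 405 - 236 = 169

169


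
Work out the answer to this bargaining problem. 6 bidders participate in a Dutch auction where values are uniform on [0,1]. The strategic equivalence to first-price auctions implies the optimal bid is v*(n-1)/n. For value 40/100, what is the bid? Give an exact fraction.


Step 1: Dutch auctions are strategically equivalent to first-price auctions
Step 2: The equilibrium bid is b(v) = v*(n-1)/n
Step 3: b = 2/5 * 5/6
Step 4: b = 1/3

1/3


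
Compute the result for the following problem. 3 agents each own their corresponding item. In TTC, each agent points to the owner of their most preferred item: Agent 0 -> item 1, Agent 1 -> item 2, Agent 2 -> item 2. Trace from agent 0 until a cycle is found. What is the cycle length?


Step 1: Trace the pointer graph from agent 0: 0 -> 1 -> 2 -> 2
Step 2: A cycle is detected when we revisit agent 2
Step 3: The cycle is: 2 -> 2
Step 4: Cycle length = 1

1


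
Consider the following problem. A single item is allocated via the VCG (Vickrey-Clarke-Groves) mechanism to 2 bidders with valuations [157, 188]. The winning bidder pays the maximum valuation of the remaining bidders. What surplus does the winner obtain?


Step 1: The winner is the agent with the highest value: agent 1 with value 188
Step 2: Values of other agents: [157]
Step 3: VCG payment = max of others' values = 157
Step 4: Surplus = 188 - 157 = 31

31


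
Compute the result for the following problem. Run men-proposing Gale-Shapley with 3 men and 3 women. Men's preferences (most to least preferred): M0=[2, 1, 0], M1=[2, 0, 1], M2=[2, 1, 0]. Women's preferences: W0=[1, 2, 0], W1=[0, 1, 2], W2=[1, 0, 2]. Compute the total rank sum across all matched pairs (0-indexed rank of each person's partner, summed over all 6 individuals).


Step 1: Run Gale-Shapley (men propose, women hold best offer):
  M0 proposes to W2; she accepts
  M1 proposes to W2; she switches from M0
  M2 proposes to W2; rejected
  M2 proposes to W1; she accepts
  M0 proposes to W1; she switches from M2
  M2 proposes to W0; she accepts
Step 2: Final matching: W0-M2, W1-M0, W2-M1
Step 3: 0-indexed ranks (man's rank of his match, then woman's): 2 + 1 + 1 + 0 + 0 + 0
Step 4: Total rank sum = 4

4


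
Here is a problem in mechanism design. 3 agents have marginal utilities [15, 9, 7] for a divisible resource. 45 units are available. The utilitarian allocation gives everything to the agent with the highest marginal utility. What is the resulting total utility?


Step 1: The marginal utilities are [15, 9, 7]
Step 2: The highest marginal utility is 15
Step 3: All 45 units go to that agent
Step 4: Total utility = 15 * 45 = 675

675


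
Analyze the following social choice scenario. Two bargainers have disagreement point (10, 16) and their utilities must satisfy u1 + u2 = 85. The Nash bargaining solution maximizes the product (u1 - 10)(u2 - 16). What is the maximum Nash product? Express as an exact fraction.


Step 1: The Nash solution splits surplus symmetrically above the disagreement point
Step 2: u1 = (total + d1 - d2)/2 = (85 + 10 - 16)/2 = 79/2
Step 3: u2 = (total - d1 + d2)/2 = (85 - 10 + 16)/2 = 91/2
Step 4: Nash product = (79/2 - 10) * (91/2 - 16)
Step 5: = 59/2 * 59/2 = 3481/4

3481/4


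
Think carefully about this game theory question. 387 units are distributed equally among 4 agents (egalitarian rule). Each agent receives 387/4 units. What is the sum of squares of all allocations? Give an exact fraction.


Step 1: Each agent's share = 387/4
Step 2: Square of each share = (387/4)^2 = 149769/16
Step 3: Sum of squares = 4 * 149769/16 = 149769/4

149769/4


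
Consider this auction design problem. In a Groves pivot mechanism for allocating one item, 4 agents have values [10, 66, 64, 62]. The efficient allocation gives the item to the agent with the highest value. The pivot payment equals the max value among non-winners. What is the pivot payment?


Step 1: The efficient winner is agent 1 with value 66
Step 2: Other agents' values: [10, 64, 62]
Step 3: Pivot payment = max(others) = 64
Step 4: The winner pays 64

64


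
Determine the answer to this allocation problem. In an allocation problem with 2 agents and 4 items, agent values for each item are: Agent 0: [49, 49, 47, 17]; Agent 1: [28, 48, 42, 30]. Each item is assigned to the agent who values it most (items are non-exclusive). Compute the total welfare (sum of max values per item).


Step 1: For each item, find the maximum value among all agents.
Step 2: Item 0 -> Agent 0 (value 49)
Step 3: Item 1 -> Agent 0 (value 49)
Step 4: Item 2 -> Agent 0 (value 47)
Step 5: Item 3 -> Agent 1 (value 30)
Step 6: Total welfare = 49 + 49 + 47 + 30 = 175

175


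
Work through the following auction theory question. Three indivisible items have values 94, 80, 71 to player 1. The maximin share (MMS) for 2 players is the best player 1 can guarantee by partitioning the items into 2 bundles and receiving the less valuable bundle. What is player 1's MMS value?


Step 1: Item values = 94, 80, 71
Step 2: Enumerate all 2-bundle partitions and take the smaller bundle:
  Partition 1: {94} vs {80,71} -> bundles 94, 151; min = 94
  Partition 2: {80} vs {94,71} -> bundles 80, 165; min = 80
  Partition 3: {71} vs {94,80} -> bundles 71, 174; min = 71
Step 3: MMS = max(94, 80, 71) = 94

94


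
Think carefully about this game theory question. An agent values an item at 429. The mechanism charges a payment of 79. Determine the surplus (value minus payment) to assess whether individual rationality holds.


Step 1: Surplus = value - payment = 429 - 79 = 350
Step 2: IR is satisfied (surplus >= 0)

350


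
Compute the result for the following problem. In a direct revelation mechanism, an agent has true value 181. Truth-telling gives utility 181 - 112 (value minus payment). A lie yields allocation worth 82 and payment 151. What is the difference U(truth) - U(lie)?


Step 1: U(truth) = value - payment = 181 - 112 = 69
Step 2: U(lie) = allocation - payment = 82 - 151 = -69
Step 3: IC gap = 69 - (-69) = 138

138


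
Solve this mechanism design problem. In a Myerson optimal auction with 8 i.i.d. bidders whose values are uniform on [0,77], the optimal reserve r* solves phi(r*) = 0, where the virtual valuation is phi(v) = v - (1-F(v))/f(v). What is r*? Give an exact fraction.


Step 1: For U[0,77], F(v) = v/77 and f(v) = 1/77
Step 2: phi(v) = v - (1 - v/77)/(1/77) = v - (77 - v) = 2v - 77
Step 3: Set phi(r*) = 0: 2r* - 77 = 0
Step 4: r* = 77/2 (the number of bidders n = 8 does not enter)

77/2


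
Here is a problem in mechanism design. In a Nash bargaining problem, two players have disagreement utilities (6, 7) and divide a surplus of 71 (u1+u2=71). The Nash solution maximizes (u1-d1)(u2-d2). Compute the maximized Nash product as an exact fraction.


Step 1: The Nash solution splits surplus symmetrically above the disagreement point
Step 2: u1 = (total + d1 - d2)/2 = (71 + 6 - 7)/2 = 35
Step 3: u2 = (total - d1 + d2)/2 = (71 - 6 + 7)/2 = 36
Step 4: Nash product = (35 - 6) * (36 - 7)
Step 5: = 29 * 29 = 841

841


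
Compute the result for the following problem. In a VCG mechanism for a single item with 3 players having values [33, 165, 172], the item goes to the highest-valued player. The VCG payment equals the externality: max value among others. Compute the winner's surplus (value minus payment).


Step 1: The winner is the agent with the highest value: agent 2 with value 172
Step 2: Values of other agents: [33, 165]
Step 3: VCG payment = max of others' values = 165
Step 4: Surplus = 172 - 165 = 7

7


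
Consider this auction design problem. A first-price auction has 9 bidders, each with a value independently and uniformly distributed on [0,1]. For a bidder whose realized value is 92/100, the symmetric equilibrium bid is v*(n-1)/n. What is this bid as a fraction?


Step 1: The symmetric BNE bidding function is b(v) = v * (n-1) / n
Step 2: Substitute v = 23/25 and n = 9
Step 3: b = 23/25 * 8/9
Step 4: b = 184/225

184/225


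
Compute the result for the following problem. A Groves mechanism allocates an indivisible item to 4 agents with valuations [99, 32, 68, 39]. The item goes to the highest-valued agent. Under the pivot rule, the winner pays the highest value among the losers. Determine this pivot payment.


Step 1: The efficient winner is agent 0 with value 99
Step 2: Other agents' values: [32, 68, 39]
Step 3: Pivot payment = max(others) = 68
Step 4: The winner pays 68

68


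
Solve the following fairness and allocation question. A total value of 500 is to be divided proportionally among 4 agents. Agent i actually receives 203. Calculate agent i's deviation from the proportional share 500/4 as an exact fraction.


Step 1: Proportional share = 500/4 = 125
Step 2: Agent's actual allocation = 203
Step 3: Excess = 203 - 125 = 78

78


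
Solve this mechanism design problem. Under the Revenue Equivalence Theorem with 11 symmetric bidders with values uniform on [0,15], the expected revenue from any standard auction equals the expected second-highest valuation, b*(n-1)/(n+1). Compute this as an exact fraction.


Step 1: By Revenue Equivalence, expected revenue = b*(n-1)/(n+1)
Step 2: Substituting n = 11, b = 15
Step 3: Revenue = 15*(11-1)/(11+1) = 15*10/12
Step 4: Revenue = 150/12 = 25/2

25/2


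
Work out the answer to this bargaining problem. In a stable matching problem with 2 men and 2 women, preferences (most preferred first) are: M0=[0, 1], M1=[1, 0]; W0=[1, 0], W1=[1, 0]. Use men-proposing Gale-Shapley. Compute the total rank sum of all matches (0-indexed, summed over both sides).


Step 1: Run Gale-Shapley (men propose, women hold best offer):
  M0 proposes to W0; she accepts
  M1 proposes to W1; she accepts
Step 2: Final matching: W0-M0, W1-M1
Step 3: 0-indexed ranks (man's rank of his match, then woman's): 0 + 1 + 0 + 0
Step 4: Total rank sum = 1

1


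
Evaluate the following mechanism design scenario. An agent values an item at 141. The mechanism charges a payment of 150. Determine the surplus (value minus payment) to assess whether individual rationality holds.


Step 1: Surplus = value - payment = 141 - 150 = -9
Step 2: IR is violated (surplus < 0)

-9


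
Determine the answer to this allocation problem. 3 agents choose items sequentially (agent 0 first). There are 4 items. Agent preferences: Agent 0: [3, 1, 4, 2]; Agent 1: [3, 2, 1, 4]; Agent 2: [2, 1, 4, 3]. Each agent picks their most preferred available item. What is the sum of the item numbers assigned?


Step 1: Agent 0 picks item 3
Step 2: Agent 1 picks item 2
Step 3: Agent 2 picks item 1
Step 4: Sum = 3 + 2 + 1 = 6

6
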